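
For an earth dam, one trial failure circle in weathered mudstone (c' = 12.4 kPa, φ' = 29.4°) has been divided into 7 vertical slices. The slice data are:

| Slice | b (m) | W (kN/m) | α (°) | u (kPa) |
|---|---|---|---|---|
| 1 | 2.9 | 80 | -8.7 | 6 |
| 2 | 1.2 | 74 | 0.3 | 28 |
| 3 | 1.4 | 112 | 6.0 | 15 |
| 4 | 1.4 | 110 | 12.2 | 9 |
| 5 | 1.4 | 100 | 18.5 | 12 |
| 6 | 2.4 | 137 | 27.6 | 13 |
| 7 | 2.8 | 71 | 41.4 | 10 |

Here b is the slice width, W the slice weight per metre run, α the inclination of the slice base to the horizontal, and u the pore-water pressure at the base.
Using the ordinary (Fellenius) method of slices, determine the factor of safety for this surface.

Ordinary method of slices: FS = Σ[c'·Δl_i + (W_i cosα_i − u_i·Δl_i)·tanφ'] / Σ W_i sinα_i, with Δl_i = b_i / cosα_i.
Slice 1: Δl = 2.9/cos(-8.7°) = 2.934 m; N'_1 = 80·cos(-8.7°) − 6·2.934 = 61.5; c'Δl = 36.38; W sinα = -12.1
Slice 2: Δl = 1.2/cos0.3° = 1.200 m; N'_2 = 74·cos0.3° − 28·1.200 = 40.4; c'Δl = 14.88; W sinα = 0.4
Slice 3: Δl = 1.4/cos6.0° = 1.408 m; N'_3 = 112·cos6.0° − 15·1.408 = 90.3; c'Δl = 17.46; W sinα = 11.7
Slice 4: Δl = 1.4/cos12.2° = 1.432 m; N'_4 = 110·cos12.2° − 9·1.432 = 94.6; c'Δl = 17.76; W sinα = 23.2
Slice 5: Δl = 1.4/cos18.5° = 1.476 m; N'_5 = 100·cos18.5° − 12·1.476 = 77.1; c'Δl = 18.31; W sinα = 31.7
Slice 6: Δl = 2.4/cos27.6° = 2.708 m; N'_6 = 137·cos27.6° − 13·2.708 = 86.2; c'Δl = 33.58; W sinα = 63.5
Slice 7: Δl = 2.8/cos41.4° = 3.733 m; N'_7 = 71·cos41.4° − 10·3.733 = 15.9; c'Δl = 46.29; W sinα = 47.0
Σc'Δl = 184.6 kN/m; ΣN' = 466.0 kN/m; ΣW sinα = 165.4 kN/m
Resisting = 184.6 + 466.0·tan29.4° = 184.6 + 262.6 = 447.2 kN/m
FS = 447.2 / 165.4 = 2.704

FS = 2.70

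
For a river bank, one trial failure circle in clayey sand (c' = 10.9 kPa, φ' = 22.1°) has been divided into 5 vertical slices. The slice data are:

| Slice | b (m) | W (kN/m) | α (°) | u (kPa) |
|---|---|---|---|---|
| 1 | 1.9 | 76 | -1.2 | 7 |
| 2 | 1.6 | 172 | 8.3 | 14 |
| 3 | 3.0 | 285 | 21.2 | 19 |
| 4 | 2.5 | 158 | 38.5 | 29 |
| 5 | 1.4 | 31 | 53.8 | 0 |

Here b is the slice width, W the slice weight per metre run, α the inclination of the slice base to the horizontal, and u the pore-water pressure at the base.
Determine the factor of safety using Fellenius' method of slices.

Ordinary method of slices: FS = Σ[c'·Δl_i + (W_i cosα_i − u_i·Δl_i)·tanφ'] / Σ W_i sinα_i, with Δl_i = b_i / cosα_i.
Slice 1: Δl = 1.9/cos(-1.2°) = 1.900 m; N'_1 = 76·cos(-1.2°) − 7·1.900 = 62.7; c'Δl = 20.71; W sinα = -1.6
Slice 2: Δl = 1.6/cos8.3° = 1.617 m; N'_2 = 172·cos8.3° − 14·1.617 = 147.6; c'Δl = 17.62; W sinα = 24.8
Slice 3: Δl = 3.0/cos21.2° = 3.218 m; N'_3 = 285·cos21.2° − 19·3.218 = 204.6; c'Δl = 35.07; W sinα = 103.1
Slice 4: Δl = 2.5/cos38.5° = 3.194 m; N'_4 = 158·cos38.5° − 29·3.194 = 31.0; c'Δl = 34.82; W sinα = 98.4
Slice 5: Δl = 1.4/cos53.8° = 2.370 m; N'_5 = 31·cos53.8° − 0·2.370 = 18.3; c'Δl = 25.84; W sinα = 25.0
Σc'Δl = 134.1 kN/m; ΣN' = 464.1 kN/m; ΣW sinα = 249.7 kN/m
Resisting = 134.1 + 464.1·tan22.1° = 134.1 + 188.5 = 322.5 kN/m
FS = 322.5 / 249.7 = 1.292

FS = 1.29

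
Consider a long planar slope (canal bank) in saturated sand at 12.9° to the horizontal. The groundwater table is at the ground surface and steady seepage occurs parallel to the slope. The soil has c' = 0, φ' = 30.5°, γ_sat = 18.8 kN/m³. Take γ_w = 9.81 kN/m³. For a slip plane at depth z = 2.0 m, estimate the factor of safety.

With seepage parallel to the slope and the water table at the surface, the effective normal stress on the slip plane uses the buoyant unit weight γ' = γ_sat − γ_w while the driving shear stress uses γ_sat:
FS = [c' + γ' z cos²β tanφ'] / [γ_sat z sinβ cosβ]
(For c' = 0 this reduces to FS = (γ'/γ_sat)·tanφ'/tanβ.)
γ' = 18.8 − 9.81 = 8.99 kN/m³
Numerator = 0.0 + 8.99·2.0·cos²12.9°·tan30.5° = 0.0 + 8.99·2.0·0.9502·0.5890 = 10.063 kPa
Denominator = 18.8·2.0·sin12.9°·cos12.9° = 18.8·2.0·0.2233·0.9748 = 8.182 kPa
FS = 10.063 / 8.182 = 1.230

FS = 1.23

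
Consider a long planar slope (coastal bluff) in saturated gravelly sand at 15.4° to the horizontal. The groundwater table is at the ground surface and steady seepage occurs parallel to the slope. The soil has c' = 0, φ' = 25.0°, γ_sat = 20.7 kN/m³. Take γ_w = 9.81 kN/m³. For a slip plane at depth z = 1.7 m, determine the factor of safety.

FS = 0.89

With seepage parallel to the slope and the water table at the surface, the effective normal stress on the slip plane uses the buoyant unit weight γ' = γ_sat − γ_w while the driving shear stress uses γ_sat:
FS = [c' + γ' z cos²β tanφ'] / [γ_sat z sinβ cosβ]
(For c' = 0 this reduces to FS = (γ'/γ_sat)·tanφ'/tanβ.)
γ' = 20.7 − 9.81 = 10.89 kN/m³
Numerator = 0.0 + 10.89·1.7·cos²15.4°·tan25.0° = 0.0 + 10.89·1.7·0.9295·0.4663 = 8.024 kPa
Denominator = 20.7·1.7·sin15.4°·cos15.4° = 20.7·1.7·0.2656·0.9641 = 9.009 kPa
FS = 8.024 / 9.009 = 0.891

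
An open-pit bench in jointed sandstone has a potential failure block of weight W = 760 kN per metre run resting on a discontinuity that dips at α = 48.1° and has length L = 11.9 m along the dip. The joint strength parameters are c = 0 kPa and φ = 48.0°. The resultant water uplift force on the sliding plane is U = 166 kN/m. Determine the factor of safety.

Resolving the block weight along and normal to the plane and applying the Mohr–Coulomb strength on the joint:
N' = W cosα − U = 760·cos48.1° − 166 = 341.6 kN/m
Driving force T = W sinα = 760·sin48.1° = 565.7 kN/m
Resisting force R = c·L + N'·tanφ = 0·11.9 + 341.6·tan48.0° = 0.0 + 379.3 = 379.3 kN/m
FS = R / T = 379.3 / 565.7 = 0.671

FS = 0.67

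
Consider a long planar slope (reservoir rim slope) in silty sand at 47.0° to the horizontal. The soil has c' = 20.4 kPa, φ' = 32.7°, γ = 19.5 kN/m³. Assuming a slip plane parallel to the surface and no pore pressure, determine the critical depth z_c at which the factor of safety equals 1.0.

Setting FS = 1.00 in FS = [c' + γz cos²β tanφ'] / [γz sinβ cosβ] and solving for z:
z = c' / [γ cosβ (FS·sinβ − cosβ·tanφ')]
  = 20.4 / [19.5·cos47.0°·(1.00·sin47.0° − cos47.0°·tan32.7°)]
  = 20.4 / [19.5·0.6820·(1.00·0.7314 − 0.6820·0.6420)]
  = 20.4 / 3.9035 = 5.226 m

z_c = 5.23 m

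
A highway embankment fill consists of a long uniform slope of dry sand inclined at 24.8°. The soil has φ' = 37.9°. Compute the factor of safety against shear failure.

For a dry cohesionless infinite slope the factor of safety is FS = tanφ' / tanβ.
FS = tan37.9° / tan24.8° = 0.7785 / 0.4621 = 1.685

FS = 1.68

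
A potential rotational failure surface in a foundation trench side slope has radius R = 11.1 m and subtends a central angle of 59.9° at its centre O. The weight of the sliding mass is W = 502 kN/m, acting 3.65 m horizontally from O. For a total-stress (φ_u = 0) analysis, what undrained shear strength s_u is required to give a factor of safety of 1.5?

FS = s_u·L_a·R / (W·d), so s_u = FS·W·d / (L_a·R).
Arc length L_a = R·θ = 11.1·(59.9°·π/180) = 11.1·1.0455 = 11.60 m
s_u = 1.5·502·3.65 / (11.60·11.1) = 2748.4 / 128.81 = 21.34 kPa

s_u = 21.3 kPa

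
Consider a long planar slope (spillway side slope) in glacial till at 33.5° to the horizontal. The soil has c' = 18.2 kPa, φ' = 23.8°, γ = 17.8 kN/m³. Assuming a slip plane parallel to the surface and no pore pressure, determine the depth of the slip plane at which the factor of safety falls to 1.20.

Setting FS = 1.20 in FS = [c' + γz cos²β tanφ'] / [γz sinβ cosβ] and solving for z:
z = c' / [γ cosβ (FS·sinβ − cosβ·tanφ')]
  = 18.2 / [17.8·cos33.5°·(1.20·sin33.5° − cos33.5°·tan23.8°)]
  = 18.2 / [17.8·0.8339·(1.20·0.5519 − 0.8339·0.4411)]
  = 18.2 / 4.3719 = 4.163 m

z = 4.16 m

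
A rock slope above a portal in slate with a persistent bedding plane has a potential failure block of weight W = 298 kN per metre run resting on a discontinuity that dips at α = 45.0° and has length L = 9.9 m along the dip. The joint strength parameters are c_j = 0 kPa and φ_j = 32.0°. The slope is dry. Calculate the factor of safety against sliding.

FS = 0.62

Resolving the block weight along and normal to the plane and applying the Mohr–Coulomb strength on the joint:
N' = W cosα = 298·cos45.0° = 210.7 kN/m
Driving force T = W sinα = 298·sin45.0° = 210.7 kN/m
Resisting force R = c_j·L + N'·tanφ_j = 0·9.9 + 210.7·tan32.0° = 0.0 + 131.7 = 131.7 kN/m
FS = R / T = 131.7 / 210.7 = 0.625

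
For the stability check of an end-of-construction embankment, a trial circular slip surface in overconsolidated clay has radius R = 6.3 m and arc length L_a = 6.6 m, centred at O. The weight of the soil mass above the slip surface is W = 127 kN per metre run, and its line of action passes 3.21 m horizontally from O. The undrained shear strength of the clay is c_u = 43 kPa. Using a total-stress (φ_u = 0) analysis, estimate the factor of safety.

Taking moments about the centre O, the resisting moment is provided by the undrained shear strength acting along the arc:
M_R = c_u·L_a·R = 43·6.60·6.3 = 1787.9 kN·m/m
M_D = W·d = 127·3.21 = 407.7 kN·m/m
FS = M_R / M_D = 1787.9 / 407.7 = 4.386

FS = 4.39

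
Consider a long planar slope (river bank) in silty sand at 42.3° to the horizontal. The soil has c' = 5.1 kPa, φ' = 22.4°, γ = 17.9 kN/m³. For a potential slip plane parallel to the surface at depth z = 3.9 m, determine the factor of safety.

For an infinite slope with a slip plane parallel to the surface (no pore pressure): FS = [c' + γz cos²β tanφ'] / [γz sinβ cosβ].
γz = 17.9·3.9 = 69.81 kN/m²
Numerator = 5.1 + 69.81·cos²42.3°·tan22.4° = 5.1 + 69.81·0.5471·0.4122 = 20.841 kPa
Denominator = 69.81·sin42.3°·cos42.3° = 69.81·0.6730·0.7396 = 34.750 kPa
FS = 20.841 / 34.750 = 0.600

FS = 0.60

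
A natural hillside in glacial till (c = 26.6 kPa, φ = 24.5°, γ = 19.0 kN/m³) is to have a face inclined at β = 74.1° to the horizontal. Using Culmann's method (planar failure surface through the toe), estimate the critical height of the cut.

Culmann's analysis gives the critical failure plane at α_cr = (β + φ)/2 = (74.1 + 24.5)/2 = 49.3°, and the critical height
H_c = (4c/γ) · sinβ cosφ / [1 − cos(β − φ)]
    = (4·26.6/19.0) · sin74.1°·cos24.5° / [1 − cos(49.6°)]
    = 5.600 · 0.9617·0.9100 / [1 − 0.6481]
    = 5.600 · 0.8751 / 0.3519
    = 13.93 m

H_c = 13.93 m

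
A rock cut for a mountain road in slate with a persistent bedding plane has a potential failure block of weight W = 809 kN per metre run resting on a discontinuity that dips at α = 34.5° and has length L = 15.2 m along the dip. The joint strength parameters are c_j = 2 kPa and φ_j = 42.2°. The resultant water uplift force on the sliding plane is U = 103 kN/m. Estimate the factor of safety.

Resolving the block weight along and normal to the plane and applying the Mohr–Coulomb strength on the joint:
N' = W cosα − U = 809·cos34.5° − 103 = 563.7 kN/m
Driving force T = W sinα = 809·sin34.5° = 458.2 kN/m
Resisting force R = c_j·L + N'·tanφ_j = 2·15.2 + 563.7·tan42.2° = 30.4 + 511.1 = 541.5 kN/m
FS = R / T = 541.5 / 458.2 = 1.182

FS = 1.18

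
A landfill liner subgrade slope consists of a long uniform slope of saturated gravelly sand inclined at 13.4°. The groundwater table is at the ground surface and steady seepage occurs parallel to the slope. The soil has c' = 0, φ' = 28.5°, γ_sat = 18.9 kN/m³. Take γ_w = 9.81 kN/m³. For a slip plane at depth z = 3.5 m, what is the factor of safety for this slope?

FS = 1.10

With seepage parallel to the slope and the water table at the surface, the effective normal stress on the slip plane uses the buoyant unit weight γ' = γ_sat − γ_w while the driving shear stress uses γ_sat:
FS = [c' + γ' z cos²β tanφ'] / [γ_sat z sinβ cosβ]
(For c' = 0 this reduces to FS = (γ'/γ_sat)·tanφ'/tanβ.)
γ' = 18.9 − 9.81 = 9.09 kN/m³
Numerator = 0.0 + 9.09·3.5·cos²13.4°·tan28.5° = 0.0 + 9.09·3.5·0.9463·0.5430 = 16.346 kPa
Denominator = 18.9·3.5·sin13.4°·cos13.4° = 18.9·3.5·0.2317·0.9728 = 14.913 kPa
FS = 16.346 / 14.913 = 1.096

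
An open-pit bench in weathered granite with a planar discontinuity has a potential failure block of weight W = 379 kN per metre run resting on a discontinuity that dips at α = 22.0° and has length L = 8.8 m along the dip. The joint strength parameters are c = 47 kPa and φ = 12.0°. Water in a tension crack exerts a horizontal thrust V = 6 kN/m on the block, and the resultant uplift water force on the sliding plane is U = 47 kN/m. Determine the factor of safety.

Resolving the block weight along and normal to the plane and applying the Mohr–Coulomb strength on the joint:
N' = W cosα − U − V sinα = 379·cos22.0° − 47 − 6·sin22.0° = 302.2 kN/m
Driving force T = W sinα + V cosα = 379·sin22.0° + 6·cos22.0° = 147.5 kN/m
Resisting force R = c·L + N'·tanφ = 47·8.8 + 302.2·tan12.0° = 413.6 + 64.2 = 477.8 kN/m
FS = R / T = 477.8 / 147.5 = 3.239

FS = 3.24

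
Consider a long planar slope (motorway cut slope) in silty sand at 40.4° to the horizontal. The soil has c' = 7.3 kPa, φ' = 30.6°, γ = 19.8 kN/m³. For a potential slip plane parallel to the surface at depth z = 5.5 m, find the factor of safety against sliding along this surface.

For an infinite slope with a slip plane parallel to the surface (no pore pressure): FS = [c' + γz cos²β tanφ'] / [γz sinβ cosβ].
γz = 19.8·5.5 = 108.90 kN/m²
Numerator = 7.3 + 108.90·cos²40.4°·tan30.6° = 7.3 + 108.90·0.5799·0.5914 = 44.650 kPa
Denominator = 108.90·sin40.4°·cos40.4° = 108.90·0.6481·0.7615 = 53.750 kPa
FS = 44.650 / 53.750 = 0.831

FS = 0.83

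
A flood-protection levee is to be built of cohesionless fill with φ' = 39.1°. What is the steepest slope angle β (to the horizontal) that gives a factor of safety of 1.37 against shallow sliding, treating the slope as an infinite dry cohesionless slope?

β = 30.7°

For an infinite dry cohesionless slope FS = tanφ'/tanβ, so tanβ = tanφ' / FS.
tanβ = tan39.1° / 1.37 = 0.8127 / 1.37 = 0.5932
β = arctan(0.5932) = 30.68°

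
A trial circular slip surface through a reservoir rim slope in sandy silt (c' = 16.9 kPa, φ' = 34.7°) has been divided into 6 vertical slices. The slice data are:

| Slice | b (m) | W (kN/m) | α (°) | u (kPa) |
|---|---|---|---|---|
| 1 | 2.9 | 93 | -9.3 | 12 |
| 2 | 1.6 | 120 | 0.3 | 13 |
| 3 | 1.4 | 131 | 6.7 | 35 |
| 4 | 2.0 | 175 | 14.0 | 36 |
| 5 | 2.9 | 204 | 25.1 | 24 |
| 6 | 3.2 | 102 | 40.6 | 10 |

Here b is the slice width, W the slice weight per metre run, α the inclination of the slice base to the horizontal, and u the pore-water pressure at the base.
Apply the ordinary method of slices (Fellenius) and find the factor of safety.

Ordinary method of slices: FS = Σ[c'·Δl_i + (W_i cosα_i − u_i·Δl_i)·tanφ'] / Σ W_i sinα_i, with Δl_i = b_i / cosα_i.
Slice 1: Δl = 2.9/cos(-9.3°) = 2.939 m; N'_1 = 93·cos(-9.3°) − 12·2.939 = 56.5; c'Δl = 49.66; W sinα = -15.0
Slice 2: Δl = 1.6/cos0.3° = 1.600 m; N'_2 = 120·cos0.3° − 13·1.600 = 99.2; c'Δl = 27.04; W sinα = 0.6
Slice 3: Δl = 1.4/cos6.7° = 1.410 m; N'_3 = 131·cos6.7° − 35·1.410 = 80.8; c'Δl = 23.82; W sinα = 15.3
Slice 4: Δl = 2.0/cos14.0° = 2.061 m; N'_4 = 175·cos14.0° − 36·2.061 = 95.6; c'Δl = 34.83; W sinα = 42.3
Slice 5: Δl = 2.9/cos25.1° = 3.202 m; N'_5 = 204·cos25.1° − 24·3.202 = 107.9; c'Δl = 54.12; W sinα = 86.5
Slice 6: Δl = 3.2/cos40.6° = 4.215 m; N'_6 = 102·cos40.6° − 10·4.215 = 35.3; c'Δl = 71.23; W sinα = 66.4
Σc'Δl = 260.7 kN/m; ΣN' = 475.3 kN/m; ΣW sinα = 196.1 kN/m
Resisting = 260.7 + 475.3·tan34.7° = 260.7 + 329.1 = 589.8 kN/m
FS = 589.8 / 196.1 = 3.007

FS = 3.01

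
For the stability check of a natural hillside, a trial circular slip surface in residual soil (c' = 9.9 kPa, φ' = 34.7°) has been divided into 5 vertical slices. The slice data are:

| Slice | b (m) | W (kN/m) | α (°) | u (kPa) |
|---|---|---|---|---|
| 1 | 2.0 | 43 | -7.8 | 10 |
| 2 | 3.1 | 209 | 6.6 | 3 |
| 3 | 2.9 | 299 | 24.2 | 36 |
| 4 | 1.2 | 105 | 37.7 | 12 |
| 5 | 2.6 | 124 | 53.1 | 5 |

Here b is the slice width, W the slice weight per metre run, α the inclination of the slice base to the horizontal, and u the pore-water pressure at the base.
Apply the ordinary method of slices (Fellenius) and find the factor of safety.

Ordinary method of slices: FS = Σ[c'·Δl_i + (W_i cosα_i − u_i·Δl_i)·tanφ'] / Σ W_i sinα_i, with Δl_i = b_i / cosα_i.
Slice 1: Δl = 2.0/cos(-7.8°) = 2.019 m; N'_1 = 43·cos(-7.8°) − 10·2.019 = 22.4; c'Δl = 19.98; W sinα = -5.8
Slice 2: Δl = 3.1/cos6.6° = 3.121 m; N'_2 = 209·cos6.6° − 3·3.121 = 198.3; c'Δl = 30.89; W sinα = 24.0
Slice 3: Δl = 2.9/cos24.2° = 3.179 m; N'_3 = 299·cos24.2° − 36·3.179 = 158.3; c'Δl = 31.48; W sinα = 122.6
Slice 4: Δl = 1.2/cos37.7° = 1.517 m; N'_4 = 105·cos37.7° − 12·1.517 = 64.9; c'Δl = 15.01; W sinα = 64.2
Slice 5: Δl = 2.6/cos53.1° = 4.330 m; N'_5 = 124·cos53.1° − 5·4.330 = 52.8; c'Δl = 42.87; W sinα = 99.2
Σc'Δl = 140.2 kN/m; ΣN' = 496.6 kN/m; ΣW sinα = 304.1 kN/m
Resisting = 140.2 + 496.6·tan34.7° = 140.2 + 343.9 = 484.1 kN/m
FS = 484.1 / 304.1 = 1.592

FS = 1.59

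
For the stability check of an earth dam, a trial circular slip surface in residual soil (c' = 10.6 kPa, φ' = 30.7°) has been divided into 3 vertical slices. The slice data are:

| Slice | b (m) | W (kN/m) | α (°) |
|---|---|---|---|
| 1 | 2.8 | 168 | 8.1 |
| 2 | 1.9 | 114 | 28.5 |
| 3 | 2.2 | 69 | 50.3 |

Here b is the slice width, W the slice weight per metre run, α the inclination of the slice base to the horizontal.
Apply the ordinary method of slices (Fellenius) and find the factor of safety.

FS = 2.09

Ordinary method of slices: FS = Σ[c'·Δl_i + (W_i cosα_i)·tanφ'] / Σ W_i sinα_i, with Δl_i = b_i / cosα_i.
Slice 1: Δl = 2.8/cos8.1° = 2.828 m; N'_1 = 168·cos8.1° = 166.3; c'Δl = 29.98; W sinα = 23.7
Slice 2: Δl = 1.9/cos28.5° = 2.162 m; N'_2 = 114·cos28.5° = 100.2; c'Δl = 22.92; W sinα = 54.4
Slice 3: Δl = 2.2/cos50.3° = 3.444 m; N'_3 = 69·cos50.3° = 44.1; c'Δl = 36.51; W sinα = 53.1
Σc'Δl = 89.4 kN/m; ΣN' = 310.6 kN/m; ΣW sinα = 131.2 kN/m
Resisting = 89.4 + 310.6·tan30.7° = 89.4 + 184.4 = 273.8 kN/m
FS = 273.8 / 131.2 = 2.088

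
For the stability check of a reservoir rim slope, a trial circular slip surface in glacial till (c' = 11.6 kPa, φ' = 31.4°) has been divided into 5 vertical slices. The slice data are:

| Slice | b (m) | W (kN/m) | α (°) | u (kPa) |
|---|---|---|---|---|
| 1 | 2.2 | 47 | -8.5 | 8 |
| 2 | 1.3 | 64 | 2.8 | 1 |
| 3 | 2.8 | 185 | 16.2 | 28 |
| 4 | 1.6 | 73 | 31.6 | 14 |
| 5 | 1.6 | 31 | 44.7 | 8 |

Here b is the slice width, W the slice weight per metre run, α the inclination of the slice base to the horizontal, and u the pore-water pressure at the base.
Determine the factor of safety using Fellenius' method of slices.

Ordinary method of slices: FS = Σ[c'·Δl_i + (W_i cosα_i − u_i·Δl_i)·tanφ'] / Σ W_i sinα_i, with Δl_i = b_i / cosα_i.
Slice 1: Δl = 2.2/cos(-8.5°) = 2.224 m; N'_1 = 47·cos(-8.5°) − 8·2.224 = 28.7; c'Δl = 25.80; W sinα = -6.9
Slice 2: Δl = 1.3/cos2.8° = 1.302 m; N'_2 = 64·cos2.8° − 1·1.302 = 62.6; c'Δl = 15.10; W sinα = 3.1
Slice 3: Δl = 2.8/cos16.2° = 2.916 m; N'_3 = 185·cos16.2° − 28·2.916 = 96.0; c'Δl = 33.82; W sinα = 51.6
Slice 4: Δl = 1.6/cos31.6° = 1.879 m; N'_4 = 73·cos31.6° − 14·1.879 = 35.9; c'Δl = 21.79; W sinα = 38.3
Slice 5: Δl = 1.6/cos44.7° = 2.251 m; N'_5 = 31·cos44.7° − 8·2.251 = 4.0; c'Δl = 26.11; W sinα = 21.8
Σc'Δl = 122.6 kN/m; ΣN' = 227.2 kN/m; ΣW sinα = 107.8 kN/m
Resisting = 122.6 + 227.2·tan31.4° = 122.6 + 138.7 = 261.3 kN/m
FS = 261.3 / 107.8 = 2.423

FS = 2.42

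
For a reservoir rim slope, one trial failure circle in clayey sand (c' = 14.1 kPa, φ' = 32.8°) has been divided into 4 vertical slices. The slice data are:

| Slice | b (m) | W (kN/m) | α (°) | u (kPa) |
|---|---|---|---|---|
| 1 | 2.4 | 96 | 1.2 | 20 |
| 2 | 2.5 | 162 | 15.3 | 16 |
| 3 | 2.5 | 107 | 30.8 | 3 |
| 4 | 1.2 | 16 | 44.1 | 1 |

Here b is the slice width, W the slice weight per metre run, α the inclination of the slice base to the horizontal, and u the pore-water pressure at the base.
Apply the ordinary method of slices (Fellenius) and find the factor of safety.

Ordinary method of slices: FS = Σ[c'·Δl_i + (W_i cosα_i − u_i·Δl_i)·tanφ'] / Σ W_i sinα_i, with Δl_i = b_i / cosα_i.
Slice 1: Δl = 2.4/cos1.2° = 2.401 m; N'_1 = 96·cos1.2° − 20·2.401 = 48.0; c'Δl = 33.85; W sinα = 2.0
Slice 2: Δl = 2.5/cos15.3° = 2.592 m; N'_2 = 162·cos15.3° − 16·2.592 = 114.8; c'Δl = 36.55; W sinα = 42.7
Slice 3: Δl = 2.5/cos30.8° = 2.910 m; N'_3 = 107·cos30.8° − 3·2.910 = 83.2; c'Δl = 41.04; W sinα = 54.8
Slice 4: Δl = 1.2/cos44.1° = 1.671 m; N'_4 = 16·cos44.1° − 1·1.671 = 9.8; c'Δl = 23.56; W sinα = 11.1
Σc'Δl = 135.0 kN/m; ΣN' = 255.8 kN/m; ΣW sinα = 110.7 kN/m
Resisting = 135.0 + 255.8·tan32.8° = 135.0 + 164.8 = 299.8 kN/m
FS = 299.8 / 110.7 = 2.709

FS = 2.71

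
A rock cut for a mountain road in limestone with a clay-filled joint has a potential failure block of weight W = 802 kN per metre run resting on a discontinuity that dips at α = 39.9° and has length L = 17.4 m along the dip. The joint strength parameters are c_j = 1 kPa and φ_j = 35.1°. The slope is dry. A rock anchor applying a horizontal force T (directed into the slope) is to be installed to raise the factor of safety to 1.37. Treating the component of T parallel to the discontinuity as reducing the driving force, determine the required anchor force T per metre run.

Resolving forces along and normal to the sliding plane, with the horizontal anchor force T adding T·sinα to the effective normal force and T·cosα acting up the plane against the driving force:
FS = [c_jL + (W cosα + T sinα) tanφ_j] / [W sinα − T cosα]
Without the anchor: N' = 615.3 kN/m, driving T_d = 514.4 kN/m, resisting R = 1·17.4 + 615.3·tan35.1° = 449.8 kN/m, FS = 0.87.
Setting FS = 1.37 and solving for T:
1.37·(514.4 − T cos39.9°) = 449.8 + T sin39.9°·tan35.1°
T·(sin39.9°·tan35.1° + 1.37·cos39.9°) = 1.37·514.4 − 449.8
T·(0.6414·0.7028 + 1.37·0.7672) = 704.8 − 449.8 = 255.0
T·1.5018 = 255.0
T = 169.8 kN/m

T = 170 kN/m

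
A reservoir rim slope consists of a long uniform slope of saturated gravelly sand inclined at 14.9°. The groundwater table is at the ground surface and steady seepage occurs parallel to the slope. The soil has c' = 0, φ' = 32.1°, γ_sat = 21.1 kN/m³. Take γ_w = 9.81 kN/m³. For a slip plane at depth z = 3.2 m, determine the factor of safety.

FS = 1.26

With seepage parallel to the slope and the water table at the surface, the effective normal stress on the slip plane uses the buoyant unit weight γ' = γ_sat − γ_w while the driving shear stress uses γ_sat:
FS = [c' + γ' z cos²β tanφ'] / [γ_sat z sinβ cosβ]
(For c' = 0 this reduces to FS = (γ'/γ_sat)·tanφ'/tanβ.)
γ' = 21.1 − 9.81 = 11.29 kN/m³
Numerator = 0.0 + 11.29·3.2·cos²14.9°·tan32.1° = 0.0 + 11.29·3.2·0.9339·0.6273 = 21.165 kPa
Denominator = 21.1·3.2·sin14.9°·cos14.9° = 21.1·3.2·0.2571·0.9664 = 16.778 kPa
FS = 21.165 / 16.778 = 1.261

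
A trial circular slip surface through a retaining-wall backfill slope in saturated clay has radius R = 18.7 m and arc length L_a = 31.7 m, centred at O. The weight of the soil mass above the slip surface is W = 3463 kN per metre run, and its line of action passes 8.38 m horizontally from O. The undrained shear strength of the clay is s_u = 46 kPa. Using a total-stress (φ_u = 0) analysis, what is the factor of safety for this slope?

FS = 0.94

Taking moments about the centre O, the resisting moment is provided by the undrained shear strength acting along the arc:
M_R = s_u·L_a·R = 46·31.70·18.7 = 27268.3 kN·m/m
M_D = W·d = 3463·8.38 = 29019.9 kN·m/m
FS = M_R / M_D = 27268.3 / 29019.9 = 0.940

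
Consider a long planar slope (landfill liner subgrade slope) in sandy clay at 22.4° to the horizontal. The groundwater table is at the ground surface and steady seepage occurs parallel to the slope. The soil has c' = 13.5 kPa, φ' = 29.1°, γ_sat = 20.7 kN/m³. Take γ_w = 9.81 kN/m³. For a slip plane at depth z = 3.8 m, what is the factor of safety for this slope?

FS = 1.20

With seepage parallel to the slope and the water table at the surface, the effective normal stress on the slip plane uses the buoyant unit weight γ' = γ_sat − γ_w while the driving shear stress uses γ_sat:
FS = [c' + γ' z cos²β tanφ'] / [γ_sat z sinβ cosβ]
γ' = 20.7 − 9.81 = 10.89 kN/m³
Numerator = 13.5 + 10.89·3.8·cos²22.4°·tan29.1° = 13.5 + 10.89·3.8·0.8548·0.5566 = 33.188 kPa
Denominator = 20.7·3.8·sin22.4°·cos22.4° = 20.7·3.8·0.3811·0.9245 = 27.713 kPa
FS = 33.188 / 27.713 = 1.198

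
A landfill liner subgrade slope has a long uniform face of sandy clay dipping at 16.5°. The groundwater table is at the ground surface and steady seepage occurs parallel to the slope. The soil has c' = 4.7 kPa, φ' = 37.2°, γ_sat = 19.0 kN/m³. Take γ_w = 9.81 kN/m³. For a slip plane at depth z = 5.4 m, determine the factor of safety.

With seepage parallel to the slope and the water table at the surface, the effective normal stress on the slip plane uses the buoyant unit weight γ' = γ_sat − γ_w while the driving shear stress uses γ_sat:
FS = [c' + γ' z cos²β tanφ'] / [γ_sat z sinβ cosβ]
γ' = 19.0 − 9.81 = 9.19 kN/m³
Numerator = 4.7 + 9.19·5.4·cos²16.5°·tan37.2° = 4.7 + 9.19·5.4·0.9193·0.7590 = 39.330 kPa
Denominator = 19.0·5.4·sin16.5°·cos16.5° = 19.0·5.4·0.2840·0.9588 = 27.940 kPa
FS = 39.330 / 27.940 = 1.408

FS = 1.41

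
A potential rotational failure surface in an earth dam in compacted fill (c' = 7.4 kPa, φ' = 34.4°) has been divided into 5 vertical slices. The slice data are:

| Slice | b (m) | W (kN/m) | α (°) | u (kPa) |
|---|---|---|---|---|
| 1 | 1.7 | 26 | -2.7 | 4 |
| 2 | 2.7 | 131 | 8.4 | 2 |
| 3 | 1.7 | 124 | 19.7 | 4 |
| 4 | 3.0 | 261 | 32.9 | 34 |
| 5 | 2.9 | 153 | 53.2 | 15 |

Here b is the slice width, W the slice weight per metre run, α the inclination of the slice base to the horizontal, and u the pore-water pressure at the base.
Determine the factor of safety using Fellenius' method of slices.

FS = 1.12

Ordinary method of slices: FS = Σ[c'·Δl_i + (W_i cosα_i − u_i·Δl_i)·tanφ'] / Σ W_i sinα_i, with Δl_i = b_i / cosα_i.
Slice 1: Δl = 1.7/cos(-2.7°) = 1.702 m; N'_1 = 26·cos(-2.7°) − 4·1.702 = 19.2; c'Δl = 12.59; W sinα = -1.2
Slice 2: Δl = 2.7/cos8.4° = 2.729 m; N'_2 = 131·cos8.4° − 2·2.729 = 124.1; c'Δl = 20.20; W sinα = 19.1
Slice 3: Δl = 1.7/cos19.7° = 1.806 m; N'_3 = 124·cos19.7° − 4·1.806 = 109.5; c'Δl = 13.36; W sinα = 41.8
Slice 4: Δl = 3.0/cos32.9° = 3.573 m; N'_4 = 261·cos32.9° − 34·3.573 = 97.7; c'Δl = 26.44; W sinα = 141.8
Slice 5: Δl = 2.9/cos53.2° = 4.841 m; N'_5 = 153·cos53.2° − 15·4.841 = 19.0; c'Δl = 35.82; W sinα = 122.5
Σc'Δl = 108.4 kN/m; ΣN' = 369.5 kN/m; ΣW sinα = 324.0 kN/m
Resisting = 108.4 + 369.5·tan34.4° = 108.4 + 253.0 = 361.4 kN/m
FS = 361.4 / 324.0 = 1.116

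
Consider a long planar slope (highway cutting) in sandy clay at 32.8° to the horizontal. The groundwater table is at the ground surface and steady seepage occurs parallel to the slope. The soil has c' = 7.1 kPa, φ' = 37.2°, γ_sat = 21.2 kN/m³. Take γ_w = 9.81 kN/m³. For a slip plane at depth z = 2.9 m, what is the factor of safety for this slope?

FS = 0.89

With seepage parallel to the slope and the water table at the surface, the effective normal stress on the slip plane uses the buoyant unit weight γ' = γ_sat − γ_w while the driving shear stress uses γ_sat:
FS = [c' + γ' z cos²β tanφ'] / [γ_sat z sinβ cosβ]
γ' = 21.2 − 9.81 = 11.39 kN/m³
Numerator = 7.1 + 11.39·2.9·cos²32.8°·tan37.2° = 7.1 + 11.39·2.9·0.7066·0.7590 = 24.815 kPa
Denominator = 21.2·2.9·sin32.8°·cos32.8° = 21.2·2.9·0.5417·0.8406 = 27.994 kPa
FS = 24.815 / 27.994 = 0.886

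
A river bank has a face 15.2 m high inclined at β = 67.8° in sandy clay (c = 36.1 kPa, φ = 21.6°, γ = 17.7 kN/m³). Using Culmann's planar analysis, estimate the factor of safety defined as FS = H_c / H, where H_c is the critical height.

H_c = (4c/γ) · sinβ cosφ / [1 − cos(β − φ)]
    = (4·36.1/17.7) · sin67.8°·cos21.6° / [1 − cos46.2°]
    = 8.158 · 0.8609 / 0.3079 = 22.81 m
FS = H_c / H = 22.81 / 15.2 = 1.501

FS = 1.50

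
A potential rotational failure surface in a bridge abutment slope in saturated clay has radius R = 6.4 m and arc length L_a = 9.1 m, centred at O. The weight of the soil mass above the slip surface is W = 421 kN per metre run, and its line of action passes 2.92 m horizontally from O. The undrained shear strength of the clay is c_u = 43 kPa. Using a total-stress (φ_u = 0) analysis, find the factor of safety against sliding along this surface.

Taking moments about the centre O, the resisting moment is provided by the undrained shear strength acting along the arc:
M_R = c_u·L_a·R = 43·9.10·6.4 = 2504.3 kN·m/m
M_D = W·d = 421·2.92 = 1229.3 kN·m/m
FS = M_R / M_D = 2504.3 / 1229.3 = 2.037

FS = 2.04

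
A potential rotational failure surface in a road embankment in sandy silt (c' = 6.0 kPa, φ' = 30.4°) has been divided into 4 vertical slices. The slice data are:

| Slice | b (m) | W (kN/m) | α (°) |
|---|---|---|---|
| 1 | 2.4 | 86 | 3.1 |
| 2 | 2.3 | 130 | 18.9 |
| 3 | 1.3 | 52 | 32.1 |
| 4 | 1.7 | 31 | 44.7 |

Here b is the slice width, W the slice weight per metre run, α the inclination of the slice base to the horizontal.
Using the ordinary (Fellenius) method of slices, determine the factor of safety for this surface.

Ordinary method of slices: FS = Σ[c'·Δl_i + (W_i cosα_i)·tanφ'] / Σ W_i sinα_i, with Δl_i = b_i / cosα_i.
Slice 1: Δl = 2.4/cos3.1° = 2.404 m; N'_1 = 86·cos3.1° = 85.9; c'Δl = 14.42; W sinα = 4.7
Slice 2: Δl = 2.3/cos18.9° = 2.431 m; N'_2 = 130·cos18.9° = 123.0; c'Δl = 14.59; W sinα = 42.1
Slice 3: Δl = 1.3/cos32.1° = 1.535 m; N'_3 = 52·cos32.1° = 44.1; c'Δl = 9.21; W sinα = 27.6
Slice 4: Δl = 1.7/cos44.7° = 2.392 m; N'_4 = 31·cos44.7° = 22.0; c'Δl = 14.35; W sinα = 21.8
Σc'Δl = 52.6 kN/m; ΣN' = 275.0 kN/m; ΣW sinα = 96.2 kN/m
Resisting = 52.6 + 275.0·tan30.4° = 52.6 + 161.3 = 213.9 kN/m
FS = 213.9 / 96.2 = 2.223

FS = 2.22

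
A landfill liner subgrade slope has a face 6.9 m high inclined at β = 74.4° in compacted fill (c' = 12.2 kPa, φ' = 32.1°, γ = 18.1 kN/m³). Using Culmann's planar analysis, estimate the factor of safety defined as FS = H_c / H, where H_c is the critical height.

FS = 1.22

H_c = (4c'/γ) · sinβ cosφ' / [1 − cos(β − φ')]
    = (4·12.2/18.1) · sin74.4°·cos32.1° / [1 − cos42.3°]
    = 2.696 · 0.8159 / 0.2604 = 8.45 m
FS = H_c / H = 8.45 / 6.9 = 1.224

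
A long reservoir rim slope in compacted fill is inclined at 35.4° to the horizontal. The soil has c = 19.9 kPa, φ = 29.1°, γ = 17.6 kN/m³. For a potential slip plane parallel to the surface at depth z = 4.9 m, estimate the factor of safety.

FS = 1.27

For an infinite slope with a slip plane parallel to the surface (no pore pressure): FS = [c + γz cos²β tanφ] / [γz sinβ cosβ].
γz = 17.6·4.9 = 86.24 kN/m²
Numerator = 19.9 + 86.24·cos²35.4°·tan29.1° = 19.9 + 86.24·0.6644·0.5566 = 51.793 kPa
Denominator = 86.24·sin35.4°·cos35.4° = 86.24·0.5793·0.8151 = 40.722 kPa
FS = 51.793 / 40.722 = 1.272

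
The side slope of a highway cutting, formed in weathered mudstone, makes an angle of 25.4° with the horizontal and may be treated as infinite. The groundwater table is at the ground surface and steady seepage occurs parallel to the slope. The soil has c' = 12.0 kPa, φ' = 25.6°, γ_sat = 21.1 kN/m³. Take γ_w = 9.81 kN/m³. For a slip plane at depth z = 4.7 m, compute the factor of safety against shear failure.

FS = 0.85

With seepage parallel to the slope and the water table at the surface, the effective normal stress on the slip plane uses the buoyant unit weight γ' = γ_sat − γ_w while the driving shear stress uses γ_sat:
FS = [c' + γ' z cos²β tanφ'] / [γ_sat z sinβ cosβ]
γ' = 21.1 − 9.81 = 11.29 kN/m³
Numerator = 12.0 + 11.29·4.7·cos²25.4°·tan25.6° = 12.0 + 11.29·4.7·0.8160·0.4791 = 32.746 kPa
Denominator = 21.1·4.7·sin25.4°·cos25.4° = 21.1·4.7·0.4289·0.9033 = 38.426 kPa
FS = 32.746 / 38.426 = 0.852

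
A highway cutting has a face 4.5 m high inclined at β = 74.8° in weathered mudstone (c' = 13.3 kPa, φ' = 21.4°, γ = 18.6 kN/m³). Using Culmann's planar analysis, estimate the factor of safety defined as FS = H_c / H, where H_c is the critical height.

FS = 1.41

H_c = (4c'/γ) · sinβ cosφ' / [1 − cos(β − φ')]
    = (4·13.3/18.6) · sin74.8°·cos21.4° / [1 − cos53.4°]
    = 2.860 · 0.8985 / 0.4038 = 6.36 m
FS = H_c / H = 6.36 / 4.5 = 1.414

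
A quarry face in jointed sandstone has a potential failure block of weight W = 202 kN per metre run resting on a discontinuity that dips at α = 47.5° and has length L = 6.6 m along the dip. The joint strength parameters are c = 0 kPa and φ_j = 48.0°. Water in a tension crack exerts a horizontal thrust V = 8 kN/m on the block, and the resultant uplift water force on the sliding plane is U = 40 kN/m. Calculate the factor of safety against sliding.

FS = 0.65

Resolving the block weight along and normal to the plane and applying the Mohr–Coulomb strength on the joint:
N' = W cosα − U − V sinα = 202·cos47.5° − 40 − 8·sin47.5° = 90.6 kN/m
Driving force T = W sinα + V cosα = 202·sin47.5° + 8·cos47.5° = 154.3 kN/m
Resisting force R = c·L + N'·tanφ_j = 0·6.6 + 90.6·tan48.0° = 0.0 + 100.6 = 100.6 kN/m
FS = R / T = 100.6 / 154.3 = 0.652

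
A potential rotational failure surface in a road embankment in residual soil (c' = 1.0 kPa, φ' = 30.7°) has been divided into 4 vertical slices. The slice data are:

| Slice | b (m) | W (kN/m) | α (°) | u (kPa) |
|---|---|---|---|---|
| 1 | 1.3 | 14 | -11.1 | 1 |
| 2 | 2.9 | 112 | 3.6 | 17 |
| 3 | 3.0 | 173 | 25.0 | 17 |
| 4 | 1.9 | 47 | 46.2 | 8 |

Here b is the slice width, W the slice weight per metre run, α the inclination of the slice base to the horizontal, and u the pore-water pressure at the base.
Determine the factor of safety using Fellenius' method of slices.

FS = 1.08

Ordinary method of slices: FS = Σ[c'·Δl_i + (W_i cosα_i − u_i·Δl_i)·tanφ'] / Σ W_i sinα_i, with Δl_i = b_i / cosα_i.
Slice 1: Δl = 1.3/cos(-11.1°) = 1.325 m; N'_1 = 14·cos(-11.1°) − 1·1.325 = 12.4; c'Δl = 1.32; W sinα = -2.7
Slice 2: Δl = 2.9/cos3.6° = 2.906 m; N'_2 = 112·cos3.6° − 17·2.906 = 62.4; c'Δl = 2.91; W sinα = 7.0
Slice 3: Δl = 3.0/cos25.0° = 3.310 m; N'_3 = 173·cos25.0° − 17·3.310 = 100.5; c'Δl = 3.31; W sinα = 73.1
Slice 4: Δl = 1.9/cos46.2° = 2.745 m; N'_4 = 47·cos46.2° − 8·2.745 = 10.6; c'Δl = 2.75; W sinα = 33.9
Σc'Δl = 10.3 kN/m; ΣN' = 185.9 kN/m; ΣW sinα = 111.4 kN/m
Resisting = 10.3 + 185.9·tan30.7° = 10.3 + 110.4 = 120.7 kN/m
FS = 120.7 / 111.4 = 1.083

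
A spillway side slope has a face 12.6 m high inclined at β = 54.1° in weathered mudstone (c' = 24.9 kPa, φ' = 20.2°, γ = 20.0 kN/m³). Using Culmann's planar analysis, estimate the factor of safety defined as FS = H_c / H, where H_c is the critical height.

H_c = (4c'/γ) · sinβ cosφ' / [1 − cos(β − φ')]
    = (4·24.9/20.0) · sin54.1°·cos20.2° / [1 − cos33.9°]
    = 4.980 · 0.7602 / 0.1700 = 22.27 m
FS = H_c / H = 22.27 / 12.6 = 1.768

FS = 1.77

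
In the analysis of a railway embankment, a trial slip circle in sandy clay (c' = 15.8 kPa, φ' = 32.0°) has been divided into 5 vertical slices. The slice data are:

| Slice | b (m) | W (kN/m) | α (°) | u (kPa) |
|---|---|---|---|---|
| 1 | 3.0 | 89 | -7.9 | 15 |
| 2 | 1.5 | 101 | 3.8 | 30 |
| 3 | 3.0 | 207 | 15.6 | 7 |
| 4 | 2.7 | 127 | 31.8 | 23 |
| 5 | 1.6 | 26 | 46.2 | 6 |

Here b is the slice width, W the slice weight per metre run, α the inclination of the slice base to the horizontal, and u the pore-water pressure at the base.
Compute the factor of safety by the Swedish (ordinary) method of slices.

FS = 2.98

Ordinary method of slices: FS = Σ[c'·Δl_i + (W_i cosα_i − u_i·Δl_i)·tanφ'] / Σ W_i sinα_i, with Δl_i = b_i / cosα_i.
Slice 1: Δl = 3.0/cos(-7.9°) = 3.029 m; N'_1 = 89·cos(-7.9°) − 15·3.029 = 42.7; c'Δl = 47.85; W sinα = -12.2
Slice 2: Δl = 1.5/cos3.8° = 1.503 m; N'_2 = 101·cos3.8° − 30·1.503 = 55.7; c'Δl = 23.75; W sinα = 6.7
Slice 3: Δl = 3.0/cos15.6° = 3.115 m; N'_3 = 207·cos15.6° − 7·3.115 = 177.6; c'Δl = 49.21; W sinα = 55.7
Slice 4: Δl = 2.7/cos31.8° = 3.177 m; N'_4 = 127·cos31.8° − 23·3.177 = 34.9; c'Δl = 50.19; W sinα = 66.9
Slice 5: Δl = 1.6/cos46.2° = 2.312 m; N'_5 = 26·cos46.2° − 6·2.312 = 4.1; c'Δl = 36.52; W sinα = 18.8
Σc'Δl = 207.5 kN/m; ΣN' = 315.0 kN/m; ΣW sinα = 135.8 kN/m
Resisting = 207.5 + 315.0·tan32.0° = 207.5 + 196.8 = 404.4 kN/m
FS = 404.4 / 135.8 = 2.977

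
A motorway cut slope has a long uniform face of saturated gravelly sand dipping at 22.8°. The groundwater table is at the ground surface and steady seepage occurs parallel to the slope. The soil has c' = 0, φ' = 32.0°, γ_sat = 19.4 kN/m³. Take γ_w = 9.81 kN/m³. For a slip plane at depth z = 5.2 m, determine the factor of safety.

FS = 0.73

With seepage parallel to the slope and the water table at the surface, the effective normal stress on the slip plane uses the buoyant unit weight γ' = γ_sat − γ_w while the driving shear stress uses γ_sat:
FS = [c' + γ' z cos²β tanφ'] / [γ_sat z sinβ cosβ]
(For c' = 0 this reduces to FS = (γ'/γ_sat)·tanφ'/tanβ.)
γ' = 19.4 − 9.81 = 9.59 kN/m³
Numerator = 0.0 + 9.59·5.2·cos²22.8°·tan32.0° = 0.0 + 9.59·5.2·0.8498·0.6249 = 26.482 kPa
Denominator = 19.4·5.2·sin22.8°·cos22.8° = 19.4·5.2·0.3875·0.9219 = 36.038 kPa
FS = 26.482 / 36.038 = 0.735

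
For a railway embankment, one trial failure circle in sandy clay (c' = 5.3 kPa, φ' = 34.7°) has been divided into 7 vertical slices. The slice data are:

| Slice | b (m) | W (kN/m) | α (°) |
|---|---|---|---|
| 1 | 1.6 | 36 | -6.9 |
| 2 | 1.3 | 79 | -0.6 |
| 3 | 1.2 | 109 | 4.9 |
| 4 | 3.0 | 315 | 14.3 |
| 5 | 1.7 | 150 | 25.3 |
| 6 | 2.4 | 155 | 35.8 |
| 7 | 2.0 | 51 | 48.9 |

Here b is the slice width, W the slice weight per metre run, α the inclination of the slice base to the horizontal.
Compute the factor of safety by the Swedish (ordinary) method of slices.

Ordinary method of slices: FS = Σ[c'·Δl_i + (W_i cosα_i)·tanφ'] / Σ W_i sinα_i, with Δl_i = b_i / cosα_i.
Slice 1: Δl = 1.6/cos(-6.9°) = 1.612 m; N'_1 = 36·cos(-6.9°) = 35.7; c'Δl = 8.54; W sinα = -4.3
Slice 2: Δl = 1.3/cos(-0.6°) = 1.300 m; N'_2 = 79·cos(-0.6°) = 79.0; c'Δl = 6.89; W sinα = -0.8
Slice 3: Δl = 1.2/cos4.9° = 1.204 m; N'_3 = 109·cos4.9° = 108.6; c'Δl = 6.38; W sinα = 9.3
Slice 4: Δl = 3.0/cos14.3° = 3.096 m; N'_4 = 315·cos14.3° = 305.2; c'Δl = 16.41; W sinα = 77.8
Slice 5: Δl = 1.7/cos25.3° = 1.880 m; N'_5 = 150·cos25.3° = 135.6; c'Δl = 9.97; W sinα = 64.1
Slice 6: Δl = 2.4/cos35.8° = 2.959 m; N'_6 = 155·cos35.8° = 125.7; c'Δl = 15.68; W sinα = 90.7
Slice 7: Δl = 2.0/cos48.9° = 3.042 m; N'_7 = 51·cos48.9° = 33.5; c'Δl = 16.12; W sinα = 38.4
Σc'Δl = 80.0 kN/m; ΣN' = 823.4 kN/m; ΣW sinα = 275.2 kN/m
Resisting = 80.0 + 823.4·tan34.7° = 80.0 + 570.2 = 650.2 kN/m
FS = 650.2 / 275.2 = 2.363

FS = 2.36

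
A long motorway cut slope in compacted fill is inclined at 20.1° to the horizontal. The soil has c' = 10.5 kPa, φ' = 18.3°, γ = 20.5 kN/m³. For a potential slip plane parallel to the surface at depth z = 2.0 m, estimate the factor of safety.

For an infinite slope with a slip plane parallel to the surface (no pore pressure): FS = [c' + γz cos²β tanφ'] / [γz sinβ cosβ].
γz = 20.5·2.0 = 41.00 kN/m²
Numerator = 10.5 + 41.00·cos²20.1°·tan18.3° = 10.5 + 41.00·0.8819·0.3307 = 22.458 kPa
Denominator = 41.00·sin20.1°·cos20.1° = 41.00·0.3437·0.9391 = 13.232 kPa
FS = 22.458 / 13.232 = 1.697

FS = 1.70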